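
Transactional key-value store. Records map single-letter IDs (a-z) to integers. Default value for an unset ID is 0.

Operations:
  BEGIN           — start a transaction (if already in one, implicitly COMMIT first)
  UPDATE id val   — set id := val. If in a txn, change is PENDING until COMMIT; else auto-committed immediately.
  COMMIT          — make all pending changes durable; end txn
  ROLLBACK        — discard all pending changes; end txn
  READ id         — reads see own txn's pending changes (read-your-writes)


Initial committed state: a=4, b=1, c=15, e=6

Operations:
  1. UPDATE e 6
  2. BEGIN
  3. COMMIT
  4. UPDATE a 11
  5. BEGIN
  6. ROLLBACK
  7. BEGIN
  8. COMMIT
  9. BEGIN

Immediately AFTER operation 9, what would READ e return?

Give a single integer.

Initial committed: {a=4, b=1, c=15, e=6}
Op 1: UPDATE e=6 (auto-commit; committed e=6)
Op 2: BEGIN: in_txn=True, pending={}
Op 3: COMMIT: merged [] into committed; committed now {a=4, b=1, c=15, e=6}
Op 4: UPDATE a=11 (auto-commit; committed a=11)
Op 5: BEGIN: in_txn=True, pending={}
Op 6: ROLLBACK: discarded pending []; in_txn=False
Op 7: BEGIN: in_txn=True, pending={}
Op 8: COMMIT: merged [] into committed; committed now {a=11, b=1, c=15, e=6}
Op 9: BEGIN: in_txn=True, pending={}
After op 9: visible(e) = 6 (pending={}, committed={a=11, b=1, c=15, e=6})

Answer: 6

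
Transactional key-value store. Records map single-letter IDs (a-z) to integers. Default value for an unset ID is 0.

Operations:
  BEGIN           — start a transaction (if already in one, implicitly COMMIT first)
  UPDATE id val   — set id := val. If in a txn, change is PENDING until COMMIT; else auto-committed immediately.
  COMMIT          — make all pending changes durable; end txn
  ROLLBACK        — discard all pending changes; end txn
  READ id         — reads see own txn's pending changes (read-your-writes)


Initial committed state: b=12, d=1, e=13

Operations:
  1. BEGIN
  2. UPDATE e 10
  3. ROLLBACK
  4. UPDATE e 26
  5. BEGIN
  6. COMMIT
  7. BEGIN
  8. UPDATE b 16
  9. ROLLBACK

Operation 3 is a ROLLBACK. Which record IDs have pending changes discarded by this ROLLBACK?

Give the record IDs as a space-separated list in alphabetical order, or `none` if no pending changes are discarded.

Answer: e

Derivation:
Initial committed: {b=12, d=1, e=13}
Op 1: BEGIN: in_txn=True, pending={}
Op 2: UPDATE e=10 (pending; pending now {e=10})
Op 3: ROLLBACK: discarded pending ['e']; in_txn=False
Op 4: UPDATE e=26 (auto-commit; committed e=26)
Op 5: BEGIN: in_txn=True, pending={}
Op 6: COMMIT: merged [] into committed; committed now {b=12, d=1, e=26}
Op 7: BEGIN: in_txn=True, pending={}
Op 8: UPDATE b=16 (pending; pending now {b=16})
Op 9: ROLLBACK: discarded pending ['b']; in_txn=False
ROLLBACK at op 3 discards: ['e']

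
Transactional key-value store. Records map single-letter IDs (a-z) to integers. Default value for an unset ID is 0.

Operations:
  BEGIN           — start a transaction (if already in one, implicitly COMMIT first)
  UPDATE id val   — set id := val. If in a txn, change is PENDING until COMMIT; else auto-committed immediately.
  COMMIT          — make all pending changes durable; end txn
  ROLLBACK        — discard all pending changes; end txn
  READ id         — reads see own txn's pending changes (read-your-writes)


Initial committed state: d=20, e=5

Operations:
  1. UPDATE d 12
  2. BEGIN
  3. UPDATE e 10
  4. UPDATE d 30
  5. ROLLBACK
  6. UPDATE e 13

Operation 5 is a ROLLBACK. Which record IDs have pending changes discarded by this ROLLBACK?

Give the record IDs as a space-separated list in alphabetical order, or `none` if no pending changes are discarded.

Answer: d e

Derivation:
Initial committed: {d=20, e=5}
Op 1: UPDATE d=12 (auto-commit; committed d=12)
Op 2: BEGIN: in_txn=True, pending={}
Op 3: UPDATE e=10 (pending; pending now {e=10})
Op 4: UPDATE d=30 (pending; pending now {d=30, e=10})
Op 5: ROLLBACK: discarded pending ['d', 'e']; in_txn=False
Op 6: UPDATE e=13 (auto-commit; committed e=13)
ROLLBACK at op 5 discards: ['d', 'e']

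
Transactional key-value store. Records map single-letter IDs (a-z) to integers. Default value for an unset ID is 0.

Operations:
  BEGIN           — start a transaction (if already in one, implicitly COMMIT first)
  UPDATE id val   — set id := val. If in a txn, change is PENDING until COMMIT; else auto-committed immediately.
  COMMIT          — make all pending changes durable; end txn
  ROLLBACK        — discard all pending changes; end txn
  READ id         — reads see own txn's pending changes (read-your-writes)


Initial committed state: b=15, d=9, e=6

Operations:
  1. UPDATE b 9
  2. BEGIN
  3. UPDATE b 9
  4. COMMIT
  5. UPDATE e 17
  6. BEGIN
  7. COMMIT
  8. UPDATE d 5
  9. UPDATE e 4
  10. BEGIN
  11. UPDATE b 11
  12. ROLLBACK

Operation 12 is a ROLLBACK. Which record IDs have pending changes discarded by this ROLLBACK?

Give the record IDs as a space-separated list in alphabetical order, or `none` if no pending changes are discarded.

Answer: b

Derivation:
Initial committed: {b=15, d=9, e=6}
Op 1: UPDATE b=9 (auto-commit; committed b=9)
Op 2: BEGIN: in_txn=True, pending={}
Op 3: UPDATE b=9 (pending; pending now {b=9})
Op 4: COMMIT: merged ['b'] into committed; committed now {b=9, d=9, e=6}
Op 5: UPDATE e=17 (auto-commit; committed e=17)
Op 6: BEGIN: in_txn=True, pending={}
Op 7: COMMIT: merged [] into committed; committed now {b=9, d=9, e=17}
Op 8: UPDATE d=5 (auto-commit; committed d=5)
Op 9: UPDATE e=4 (auto-commit; committed e=4)
Op 10: BEGIN: in_txn=True, pending={}
Op 11: UPDATE b=11 (pending; pending now {b=11})
Op 12: ROLLBACK: discarded pending ['b']; in_txn=False
ROLLBACK at op 12 discards: ['b']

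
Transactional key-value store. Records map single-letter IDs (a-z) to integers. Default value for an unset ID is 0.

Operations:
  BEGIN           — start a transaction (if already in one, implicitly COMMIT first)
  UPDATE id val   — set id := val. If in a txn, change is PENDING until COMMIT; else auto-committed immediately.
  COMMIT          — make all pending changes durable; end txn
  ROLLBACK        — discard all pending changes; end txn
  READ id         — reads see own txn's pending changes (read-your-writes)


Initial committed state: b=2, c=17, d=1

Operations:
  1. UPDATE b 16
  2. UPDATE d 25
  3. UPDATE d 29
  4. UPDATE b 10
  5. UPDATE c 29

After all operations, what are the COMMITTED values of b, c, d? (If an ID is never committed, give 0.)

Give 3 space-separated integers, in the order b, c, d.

Initial committed: {b=2, c=17, d=1}
Op 1: UPDATE b=16 (auto-commit; committed b=16)
Op 2: UPDATE d=25 (auto-commit; committed d=25)
Op 3: UPDATE d=29 (auto-commit; committed d=29)
Op 4: UPDATE b=10 (auto-commit; committed b=10)
Op 5: UPDATE c=29 (auto-commit; committed c=29)
Final committed: {b=10, c=29, d=29}

Answer: 10 29 29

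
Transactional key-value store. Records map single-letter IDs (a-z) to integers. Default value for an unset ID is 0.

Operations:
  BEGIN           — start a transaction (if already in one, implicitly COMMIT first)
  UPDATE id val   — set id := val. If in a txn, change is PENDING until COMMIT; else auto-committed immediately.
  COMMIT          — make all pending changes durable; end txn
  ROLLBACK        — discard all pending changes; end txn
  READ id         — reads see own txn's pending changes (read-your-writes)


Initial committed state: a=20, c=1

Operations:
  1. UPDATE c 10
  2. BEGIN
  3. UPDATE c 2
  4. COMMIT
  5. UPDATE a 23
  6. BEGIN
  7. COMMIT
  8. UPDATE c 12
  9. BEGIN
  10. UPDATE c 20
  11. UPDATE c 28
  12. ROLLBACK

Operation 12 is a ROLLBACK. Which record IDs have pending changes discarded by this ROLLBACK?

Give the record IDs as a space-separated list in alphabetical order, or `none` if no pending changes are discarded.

Initial committed: {a=20, c=1}
Op 1: UPDATE c=10 (auto-commit; committed c=10)
Op 2: BEGIN: in_txn=True, pending={}
Op 3: UPDATE c=2 (pending; pending now {c=2})
Op 4: COMMIT: merged ['c'] into committed; committed now {a=20, c=2}
Op 5: UPDATE a=23 (auto-commit; committed a=23)
Op 6: BEGIN: in_txn=True, pending={}
Op 7: COMMIT: merged [] into committed; committed now {a=23, c=2}
Op 8: UPDATE c=12 (auto-commit; committed c=12)
Op 9: BEGIN: in_txn=True, pending={}
Op 10: UPDATE c=20 (pending; pending now {c=20})
Op 11: UPDATE c=28 (pending; pending now {c=28})
Op 12: ROLLBACK: discarded pending ['c']; in_txn=False
ROLLBACK at op 12 discards: ['c']

Answer: c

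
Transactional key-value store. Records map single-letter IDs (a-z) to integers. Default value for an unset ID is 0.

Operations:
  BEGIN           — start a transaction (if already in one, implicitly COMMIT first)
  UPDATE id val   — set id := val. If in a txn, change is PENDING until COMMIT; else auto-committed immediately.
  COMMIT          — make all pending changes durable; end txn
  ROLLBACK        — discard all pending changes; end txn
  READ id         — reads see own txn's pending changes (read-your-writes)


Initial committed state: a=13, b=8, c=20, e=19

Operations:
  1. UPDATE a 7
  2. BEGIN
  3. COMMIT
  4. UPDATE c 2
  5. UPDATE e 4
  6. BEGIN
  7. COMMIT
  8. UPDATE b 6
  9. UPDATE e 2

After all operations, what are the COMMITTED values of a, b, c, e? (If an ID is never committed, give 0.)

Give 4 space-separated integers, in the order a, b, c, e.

Initial committed: {a=13, b=8, c=20, e=19}
Op 1: UPDATE a=7 (auto-commit; committed a=7)
Op 2: BEGIN: in_txn=True, pending={}
Op 3: COMMIT: merged [] into committed; committed now {a=7, b=8, c=20, e=19}
Op 4: UPDATE c=2 (auto-commit; committed c=2)
Op 5: UPDATE e=4 (auto-commit; committed e=4)
Op 6: BEGIN: in_txn=True, pending={}
Op 7: COMMIT: merged [] into committed; committed now {a=7, b=8, c=2, e=4}
Op 8: UPDATE b=6 (auto-commit; committed b=6)
Op 9: UPDATE e=2 (auto-commit; committed e=2)
Final committed: {a=7, b=6, c=2, e=2}

Answer: 7 6 2 2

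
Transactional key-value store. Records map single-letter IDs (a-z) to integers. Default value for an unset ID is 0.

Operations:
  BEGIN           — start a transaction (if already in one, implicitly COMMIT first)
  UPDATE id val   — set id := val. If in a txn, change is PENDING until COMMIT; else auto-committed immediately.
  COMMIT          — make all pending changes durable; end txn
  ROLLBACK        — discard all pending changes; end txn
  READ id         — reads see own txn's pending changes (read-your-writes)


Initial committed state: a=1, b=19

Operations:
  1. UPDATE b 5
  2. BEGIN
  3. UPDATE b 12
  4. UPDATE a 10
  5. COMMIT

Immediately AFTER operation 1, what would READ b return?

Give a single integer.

Initial committed: {a=1, b=19}
Op 1: UPDATE b=5 (auto-commit; committed b=5)
After op 1: visible(b) = 5 (pending={}, committed={a=1, b=5})

Answer: 5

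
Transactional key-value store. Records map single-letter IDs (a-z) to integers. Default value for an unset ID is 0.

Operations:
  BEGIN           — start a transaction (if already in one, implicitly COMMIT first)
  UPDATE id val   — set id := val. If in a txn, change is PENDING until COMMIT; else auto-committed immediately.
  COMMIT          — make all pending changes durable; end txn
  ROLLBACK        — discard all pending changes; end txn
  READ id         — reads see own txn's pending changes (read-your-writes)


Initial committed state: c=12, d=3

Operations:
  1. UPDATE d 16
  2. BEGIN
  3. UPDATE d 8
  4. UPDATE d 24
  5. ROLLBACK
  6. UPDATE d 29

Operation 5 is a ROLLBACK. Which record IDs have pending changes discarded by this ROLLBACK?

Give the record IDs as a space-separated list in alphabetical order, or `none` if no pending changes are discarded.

Initial committed: {c=12, d=3}
Op 1: UPDATE d=16 (auto-commit; committed d=16)
Op 2: BEGIN: in_txn=True, pending={}
Op 3: UPDATE d=8 (pending; pending now {d=8})
Op 4: UPDATE d=24 (pending; pending now {d=24})
Op 5: ROLLBACK: discarded pending ['d']; in_txn=False
Op 6: UPDATE d=29 (auto-commit; committed d=29)
ROLLBACK at op 5 discards: ['d']

Answer: d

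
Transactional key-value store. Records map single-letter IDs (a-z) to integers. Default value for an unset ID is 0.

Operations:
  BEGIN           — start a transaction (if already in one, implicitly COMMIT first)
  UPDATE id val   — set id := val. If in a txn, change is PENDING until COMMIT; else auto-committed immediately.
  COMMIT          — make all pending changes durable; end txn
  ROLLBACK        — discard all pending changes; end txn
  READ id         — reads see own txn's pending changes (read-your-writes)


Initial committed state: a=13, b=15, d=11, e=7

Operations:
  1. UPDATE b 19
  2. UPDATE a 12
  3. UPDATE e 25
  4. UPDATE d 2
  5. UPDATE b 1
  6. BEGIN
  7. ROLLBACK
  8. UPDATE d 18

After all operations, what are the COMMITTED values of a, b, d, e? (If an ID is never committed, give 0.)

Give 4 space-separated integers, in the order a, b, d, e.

Initial committed: {a=13, b=15, d=11, e=7}
Op 1: UPDATE b=19 (auto-commit; committed b=19)
Op 2: UPDATE a=12 (auto-commit; committed a=12)
Op 3: UPDATE e=25 (auto-commit; committed e=25)
Op 4: UPDATE d=2 (auto-commit; committed d=2)
Op 5: UPDATE b=1 (auto-commit; committed b=1)
Op 6: BEGIN: in_txn=True, pending={}
Op 7: ROLLBACK: discarded pending []; in_txn=False
Op 8: UPDATE d=18 (auto-commit; committed d=18)
Final committed: {a=12, b=1, d=18, e=25}

Answer: 12 1 18 25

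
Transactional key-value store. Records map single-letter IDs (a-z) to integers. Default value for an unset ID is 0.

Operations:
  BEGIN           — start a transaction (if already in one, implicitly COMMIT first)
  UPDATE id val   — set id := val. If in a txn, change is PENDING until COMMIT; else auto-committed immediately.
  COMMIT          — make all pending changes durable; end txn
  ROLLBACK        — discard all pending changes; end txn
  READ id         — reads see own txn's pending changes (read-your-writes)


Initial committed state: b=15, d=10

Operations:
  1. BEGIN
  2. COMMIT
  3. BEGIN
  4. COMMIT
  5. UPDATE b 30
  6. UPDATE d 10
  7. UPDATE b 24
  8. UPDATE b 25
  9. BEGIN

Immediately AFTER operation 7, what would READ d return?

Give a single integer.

Initial committed: {b=15, d=10}
Op 1: BEGIN: in_txn=True, pending={}
Op 2: COMMIT: merged [] into committed; committed now {b=15, d=10}
Op 3: BEGIN: in_txn=True, pending={}
Op 4: COMMIT: merged [] into committed; committed now {b=15, d=10}
Op 5: UPDATE b=30 (auto-commit; committed b=30)
Op 6: UPDATE d=10 (auto-commit; committed d=10)
Op 7: UPDATE b=24 (auto-commit; committed b=24)
After op 7: visible(d) = 10 (pending={}, committed={b=24, d=10})

Answer: 10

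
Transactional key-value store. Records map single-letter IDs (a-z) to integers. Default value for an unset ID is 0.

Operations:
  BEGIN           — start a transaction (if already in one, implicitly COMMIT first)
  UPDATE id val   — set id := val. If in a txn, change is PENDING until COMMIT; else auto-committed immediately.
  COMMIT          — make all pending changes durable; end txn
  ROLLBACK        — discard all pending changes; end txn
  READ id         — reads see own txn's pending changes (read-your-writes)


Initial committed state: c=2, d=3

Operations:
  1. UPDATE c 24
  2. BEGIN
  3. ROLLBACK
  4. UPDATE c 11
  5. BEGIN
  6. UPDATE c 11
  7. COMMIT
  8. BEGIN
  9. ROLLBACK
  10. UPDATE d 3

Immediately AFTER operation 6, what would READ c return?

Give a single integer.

Initial committed: {c=2, d=3}
Op 1: UPDATE c=24 (auto-commit; committed c=24)
Op 2: BEGIN: in_txn=True, pending={}
Op 3: ROLLBACK: discarded pending []; in_txn=False
Op 4: UPDATE c=11 (auto-commit; committed c=11)
Op 5: BEGIN: in_txn=True, pending={}
Op 6: UPDATE c=11 (pending; pending now {c=11})
After op 6: visible(c) = 11 (pending={c=11}, committed={c=11, d=3})

Answer: 11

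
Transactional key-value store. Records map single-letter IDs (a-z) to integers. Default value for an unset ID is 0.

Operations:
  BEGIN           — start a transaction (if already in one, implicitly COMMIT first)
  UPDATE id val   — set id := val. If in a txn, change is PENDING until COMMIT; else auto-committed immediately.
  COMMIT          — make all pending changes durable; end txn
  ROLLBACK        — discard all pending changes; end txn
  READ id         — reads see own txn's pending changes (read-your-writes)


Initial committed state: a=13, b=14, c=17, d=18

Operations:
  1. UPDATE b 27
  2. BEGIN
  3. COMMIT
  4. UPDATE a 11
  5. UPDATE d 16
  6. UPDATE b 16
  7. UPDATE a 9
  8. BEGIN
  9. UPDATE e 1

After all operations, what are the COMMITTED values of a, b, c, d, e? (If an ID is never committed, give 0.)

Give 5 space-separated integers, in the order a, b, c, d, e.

Initial committed: {a=13, b=14, c=17, d=18}
Op 1: UPDATE b=27 (auto-commit; committed b=27)
Op 2: BEGIN: in_txn=True, pending={}
Op 3: COMMIT: merged [] into committed; committed now {a=13, b=27, c=17, d=18}
Op 4: UPDATE a=11 (auto-commit; committed a=11)
Op 5: UPDATE d=16 (auto-commit; committed d=16)
Op 6: UPDATE b=16 (auto-commit; committed b=16)
Op 7: UPDATE a=9 (auto-commit; committed a=9)
Op 8: BEGIN: in_txn=True, pending={}
Op 9: UPDATE e=1 (pending; pending now {e=1})
Final committed: {a=9, b=16, c=17, d=16}

Answer: 9 16 17 16 0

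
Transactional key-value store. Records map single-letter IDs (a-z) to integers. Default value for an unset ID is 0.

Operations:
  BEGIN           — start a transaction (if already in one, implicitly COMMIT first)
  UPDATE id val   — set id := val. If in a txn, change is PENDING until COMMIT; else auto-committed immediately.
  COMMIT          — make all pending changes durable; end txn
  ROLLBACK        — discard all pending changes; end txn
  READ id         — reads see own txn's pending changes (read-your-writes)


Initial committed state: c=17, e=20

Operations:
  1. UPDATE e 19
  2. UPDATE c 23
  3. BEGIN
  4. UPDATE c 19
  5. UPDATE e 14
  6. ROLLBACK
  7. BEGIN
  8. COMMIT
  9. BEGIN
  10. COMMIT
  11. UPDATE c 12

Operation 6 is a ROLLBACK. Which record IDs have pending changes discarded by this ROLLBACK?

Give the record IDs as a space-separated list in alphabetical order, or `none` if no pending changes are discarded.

Answer: c e

Derivation:
Initial committed: {c=17, e=20}
Op 1: UPDATE e=19 (auto-commit; committed e=19)
Op 2: UPDATE c=23 (auto-commit; committed c=23)
Op 3: BEGIN: in_txn=True, pending={}
Op 4: UPDATE c=19 (pending; pending now {c=19})
Op 5: UPDATE e=14 (pending; pending now {c=19, e=14})
Op 6: ROLLBACK: discarded pending ['c', 'e']; in_txn=False
Op 7: BEGIN: in_txn=True, pending={}
Op 8: COMMIT: merged [] into committed; committed now {c=23, e=19}
Op 9: BEGIN: in_txn=True, pending={}
Op 10: COMMIT: merged [] into committed; committed now {c=23, e=19}
Op 11: UPDATE c=12 (auto-commit; committed c=12)
ROLLBACK at op 6 discards: ['c', 'e']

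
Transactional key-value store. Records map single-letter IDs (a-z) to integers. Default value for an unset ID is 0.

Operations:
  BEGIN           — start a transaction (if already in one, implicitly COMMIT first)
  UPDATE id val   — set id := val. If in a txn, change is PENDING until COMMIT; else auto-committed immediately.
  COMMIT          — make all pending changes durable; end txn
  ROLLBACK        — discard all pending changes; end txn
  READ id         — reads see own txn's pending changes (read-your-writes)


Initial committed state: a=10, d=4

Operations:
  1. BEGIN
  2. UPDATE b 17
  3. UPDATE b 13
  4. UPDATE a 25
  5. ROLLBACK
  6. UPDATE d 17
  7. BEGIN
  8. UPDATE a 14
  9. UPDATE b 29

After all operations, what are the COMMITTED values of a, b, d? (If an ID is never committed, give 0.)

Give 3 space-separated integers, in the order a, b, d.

Initial committed: {a=10, d=4}
Op 1: BEGIN: in_txn=True, pending={}
Op 2: UPDATE b=17 (pending; pending now {b=17})
Op 3: UPDATE b=13 (pending; pending now {b=13})
Op 4: UPDATE a=25 (pending; pending now {a=25, b=13})
Op 5: ROLLBACK: discarded pending ['a', 'b']; in_txn=False
Op 6: UPDATE d=17 (auto-commit; committed d=17)
Op 7: BEGIN: in_txn=True, pending={}
Op 8: UPDATE a=14 (pending; pending now {a=14})
Op 9: UPDATE b=29 (pending; pending now {a=14, b=29})
Final committed: {a=10, d=17}

Answer: 10 0 17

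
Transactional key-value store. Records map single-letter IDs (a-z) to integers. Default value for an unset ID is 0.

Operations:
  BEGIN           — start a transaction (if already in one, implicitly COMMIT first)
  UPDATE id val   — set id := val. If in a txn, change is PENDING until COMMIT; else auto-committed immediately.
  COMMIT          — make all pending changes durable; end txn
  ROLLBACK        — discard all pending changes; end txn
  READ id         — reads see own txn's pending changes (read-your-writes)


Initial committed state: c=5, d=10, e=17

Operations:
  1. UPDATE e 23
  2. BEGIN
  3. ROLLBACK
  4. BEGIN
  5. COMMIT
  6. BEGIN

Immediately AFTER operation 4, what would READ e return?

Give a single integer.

Initial committed: {c=5, d=10, e=17}
Op 1: UPDATE e=23 (auto-commit; committed e=23)
Op 2: BEGIN: in_txn=True, pending={}
Op 3: ROLLBACK: discarded pending []; in_txn=False
Op 4: BEGIN: in_txn=True, pending={}
After op 4: visible(e) = 23 (pending={}, committed={c=5, d=10, e=23})

Answer: 23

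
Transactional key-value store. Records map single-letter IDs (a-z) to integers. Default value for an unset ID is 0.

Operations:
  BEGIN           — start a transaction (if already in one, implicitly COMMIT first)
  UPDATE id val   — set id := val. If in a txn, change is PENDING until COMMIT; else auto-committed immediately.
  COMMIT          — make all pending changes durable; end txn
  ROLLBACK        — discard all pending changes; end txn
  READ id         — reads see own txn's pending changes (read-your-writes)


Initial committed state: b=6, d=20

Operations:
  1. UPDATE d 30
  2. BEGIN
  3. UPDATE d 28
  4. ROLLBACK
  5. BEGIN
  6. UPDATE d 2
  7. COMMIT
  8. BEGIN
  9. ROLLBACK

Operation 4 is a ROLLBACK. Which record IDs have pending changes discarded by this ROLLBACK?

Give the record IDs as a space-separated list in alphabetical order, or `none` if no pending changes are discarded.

Answer: d

Derivation:
Initial committed: {b=6, d=20}
Op 1: UPDATE d=30 (auto-commit; committed d=30)
Op 2: BEGIN: in_txn=True, pending={}
Op 3: UPDATE d=28 (pending; pending now {d=28})
Op 4: ROLLBACK: discarded pending ['d']; in_txn=False
Op 5: BEGIN: in_txn=True, pending={}
Op 6: UPDATE d=2 (pending; pending now {d=2})
Op 7: COMMIT: merged ['d'] into committed; committed now {b=6, d=2}
Op 8: BEGIN: in_txn=True, pending={}
Op 9: ROLLBACK: discarded pending []; in_txn=False
ROLLBACK at op 4 discards: ['d']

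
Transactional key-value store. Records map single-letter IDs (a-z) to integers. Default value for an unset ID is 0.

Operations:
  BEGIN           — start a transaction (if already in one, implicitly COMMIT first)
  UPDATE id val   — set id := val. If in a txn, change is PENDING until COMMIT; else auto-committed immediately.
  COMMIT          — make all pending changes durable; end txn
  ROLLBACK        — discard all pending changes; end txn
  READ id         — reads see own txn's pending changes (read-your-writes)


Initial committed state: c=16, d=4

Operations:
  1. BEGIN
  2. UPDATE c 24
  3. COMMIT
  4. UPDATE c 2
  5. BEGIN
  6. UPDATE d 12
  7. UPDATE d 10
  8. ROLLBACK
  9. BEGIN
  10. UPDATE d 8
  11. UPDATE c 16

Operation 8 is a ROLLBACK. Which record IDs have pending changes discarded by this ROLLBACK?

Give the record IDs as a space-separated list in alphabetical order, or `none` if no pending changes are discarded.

Initial committed: {c=16, d=4}
Op 1: BEGIN: in_txn=True, pending={}
Op 2: UPDATE c=24 (pending; pending now {c=24})
Op 3: COMMIT: merged ['c'] into committed; committed now {c=24, d=4}
Op 4: UPDATE c=2 (auto-commit; committed c=2)
Op 5: BEGIN: in_txn=True, pending={}
Op 6: UPDATE d=12 (pending; pending now {d=12})
Op 7: UPDATE d=10 (pending; pending now {d=10})
Op 8: ROLLBACK: discarded pending ['d']; in_txn=False
Op 9: BEGIN: in_txn=True, pending={}
Op 10: UPDATE d=8 (pending; pending now {d=8})
Op 11: UPDATE c=16 (pending; pending now {c=16, d=8})
ROLLBACK at op 8 discards: ['d']

Answer: d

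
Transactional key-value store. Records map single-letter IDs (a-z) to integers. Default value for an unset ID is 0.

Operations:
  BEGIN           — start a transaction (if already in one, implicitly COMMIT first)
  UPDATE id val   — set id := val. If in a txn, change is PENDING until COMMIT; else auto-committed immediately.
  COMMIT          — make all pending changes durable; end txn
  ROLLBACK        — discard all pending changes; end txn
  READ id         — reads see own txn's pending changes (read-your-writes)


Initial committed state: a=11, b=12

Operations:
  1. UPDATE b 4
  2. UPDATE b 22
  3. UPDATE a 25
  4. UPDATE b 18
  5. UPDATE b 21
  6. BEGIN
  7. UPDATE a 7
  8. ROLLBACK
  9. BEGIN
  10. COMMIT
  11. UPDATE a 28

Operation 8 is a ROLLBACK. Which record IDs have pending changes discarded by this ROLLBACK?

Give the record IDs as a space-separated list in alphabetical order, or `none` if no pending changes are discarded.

Initial committed: {a=11, b=12}
Op 1: UPDATE b=4 (auto-commit; committed b=4)
Op 2: UPDATE b=22 (auto-commit; committed b=22)
Op 3: UPDATE a=25 (auto-commit; committed a=25)
Op 4: UPDATE b=18 (auto-commit; committed b=18)
Op 5: UPDATE b=21 (auto-commit; committed b=21)
Op 6: BEGIN: in_txn=True, pending={}
Op 7: UPDATE a=7 (pending; pending now {a=7})
Op 8: ROLLBACK: discarded pending ['a']; in_txn=False
Op 9: BEGIN: in_txn=True, pending={}
Op 10: COMMIT: merged [] into committed; committed now {a=25, b=21}
Op 11: UPDATE a=28 (auto-commit; committed a=28)
ROLLBACK at op 8 discards: ['a']

Answer: a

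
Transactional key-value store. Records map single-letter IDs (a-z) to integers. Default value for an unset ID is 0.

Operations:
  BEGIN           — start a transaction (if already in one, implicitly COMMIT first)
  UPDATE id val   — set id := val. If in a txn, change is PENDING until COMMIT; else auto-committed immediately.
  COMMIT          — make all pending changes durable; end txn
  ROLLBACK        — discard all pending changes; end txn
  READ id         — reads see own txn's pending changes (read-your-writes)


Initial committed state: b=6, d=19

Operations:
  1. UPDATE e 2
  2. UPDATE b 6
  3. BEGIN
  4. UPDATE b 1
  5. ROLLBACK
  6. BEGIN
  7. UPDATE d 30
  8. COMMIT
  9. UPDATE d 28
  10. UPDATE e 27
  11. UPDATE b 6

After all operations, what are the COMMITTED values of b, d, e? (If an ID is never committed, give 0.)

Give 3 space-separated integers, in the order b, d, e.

Initial committed: {b=6, d=19}
Op 1: UPDATE e=2 (auto-commit; committed e=2)
Op 2: UPDATE b=6 (auto-commit; committed b=6)
Op 3: BEGIN: in_txn=True, pending={}
Op 4: UPDATE b=1 (pending; pending now {b=1})
Op 5: ROLLBACK: discarded pending ['b']; in_txn=False
Op 6: BEGIN: in_txn=True, pending={}
Op 7: UPDATE d=30 (pending; pending now {d=30})
Op 8: COMMIT: merged ['d'] into committed; committed now {b=6, d=30, e=2}
Op 9: UPDATE d=28 (auto-commit; committed d=28)
Op 10: UPDATE e=27 (auto-commit; committed e=27)
Op 11: UPDATE b=6 (auto-commit; committed b=6)
Final committed: {b=6, d=28, e=27}

Answer: 6 28 27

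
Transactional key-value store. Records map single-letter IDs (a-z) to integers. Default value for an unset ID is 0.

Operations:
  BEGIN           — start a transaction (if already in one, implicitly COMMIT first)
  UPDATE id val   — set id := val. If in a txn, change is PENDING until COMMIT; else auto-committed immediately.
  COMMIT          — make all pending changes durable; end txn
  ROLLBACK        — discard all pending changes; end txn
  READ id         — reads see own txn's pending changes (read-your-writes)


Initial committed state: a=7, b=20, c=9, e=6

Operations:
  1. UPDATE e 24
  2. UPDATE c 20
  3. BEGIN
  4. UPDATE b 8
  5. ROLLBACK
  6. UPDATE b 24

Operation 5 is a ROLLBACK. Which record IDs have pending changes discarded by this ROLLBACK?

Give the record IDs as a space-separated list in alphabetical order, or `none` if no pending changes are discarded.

Initial committed: {a=7, b=20, c=9, e=6}
Op 1: UPDATE e=24 (auto-commit; committed e=24)
Op 2: UPDATE c=20 (auto-commit; committed c=20)
Op 3: BEGIN: in_txn=True, pending={}
Op 4: UPDATE b=8 (pending; pending now {b=8})
Op 5: ROLLBACK: discarded pending ['b']; in_txn=False
Op 6: UPDATE b=24 (auto-commit; committed b=24)
ROLLBACK at op 5 discards: ['b']

Answer: b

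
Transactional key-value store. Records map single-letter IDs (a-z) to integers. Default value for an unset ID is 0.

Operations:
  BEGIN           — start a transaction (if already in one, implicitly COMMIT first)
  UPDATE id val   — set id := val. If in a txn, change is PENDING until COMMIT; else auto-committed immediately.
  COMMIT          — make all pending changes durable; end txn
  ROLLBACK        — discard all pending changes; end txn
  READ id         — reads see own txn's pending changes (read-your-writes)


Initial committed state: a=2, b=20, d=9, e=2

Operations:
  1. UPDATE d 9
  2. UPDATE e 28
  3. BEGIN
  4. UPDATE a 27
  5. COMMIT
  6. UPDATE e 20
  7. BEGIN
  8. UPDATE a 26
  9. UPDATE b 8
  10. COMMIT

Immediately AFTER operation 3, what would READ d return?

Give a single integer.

Initial committed: {a=2, b=20, d=9, e=2}
Op 1: UPDATE d=9 (auto-commit; committed d=9)
Op 2: UPDATE e=28 (auto-commit; committed e=28)
Op 3: BEGIN: in_txn=True, pending={}
After op 3: visible(d) = 9 (pending={}, committed={a=2, b=20, d=9, e=28})

Answer: 9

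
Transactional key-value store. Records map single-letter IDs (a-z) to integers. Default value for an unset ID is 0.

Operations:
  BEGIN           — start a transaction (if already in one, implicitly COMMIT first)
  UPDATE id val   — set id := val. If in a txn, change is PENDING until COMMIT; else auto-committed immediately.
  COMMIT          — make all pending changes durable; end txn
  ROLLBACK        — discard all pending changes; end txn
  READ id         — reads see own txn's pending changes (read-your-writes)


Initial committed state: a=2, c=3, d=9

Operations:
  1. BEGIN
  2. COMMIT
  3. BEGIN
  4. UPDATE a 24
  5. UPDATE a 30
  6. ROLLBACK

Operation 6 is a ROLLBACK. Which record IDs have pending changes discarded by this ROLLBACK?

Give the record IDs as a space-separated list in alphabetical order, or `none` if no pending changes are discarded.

Initial committed: {a=2, c=3, d=9}
Op 1: BEGIN: in_txn=True, pending={}
Op 2: COMMIT: merged [] into committed; committed now {a=2, c=3, d=9}
Op 3: BEGIN: in_txn=True, pending={}
Op 4: UPDATE a=24 (pending; pending now {a=24})
Op 5: UPDATE a=30 (pending; pending now {a=30})
Op 6: ROLLBACK: discarded pending ['a']; in_txn=False
ROLLBACK at op 6 discards: ['a']

Answer: a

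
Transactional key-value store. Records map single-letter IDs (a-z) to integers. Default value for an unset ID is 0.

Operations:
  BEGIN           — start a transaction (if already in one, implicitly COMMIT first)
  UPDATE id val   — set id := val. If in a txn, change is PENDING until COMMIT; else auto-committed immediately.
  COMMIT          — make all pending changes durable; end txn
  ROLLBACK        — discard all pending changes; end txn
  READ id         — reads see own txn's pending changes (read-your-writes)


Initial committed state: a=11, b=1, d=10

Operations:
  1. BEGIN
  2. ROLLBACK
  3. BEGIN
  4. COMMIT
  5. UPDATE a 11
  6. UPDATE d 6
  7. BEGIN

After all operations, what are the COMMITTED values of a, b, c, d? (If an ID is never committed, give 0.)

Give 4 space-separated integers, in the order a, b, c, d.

Initial committed: {a=11, b=1, d=10}
Op 1: BEGIN: in_txn=True, pending={}
Op 2: ROLLBACK: discarded pending []; in_txn=False
Op 3: BEGIN: in_txn=True, pending={}
Op 4: COMMIT: merged [] into committed; committed now {a=11, b=1, d=10}
Op 5: UPDATE a=11 (auto-commit; committed a=11)
Op 6: UPDATE d=6 (auto-commit; committed d=6)
Op 7: BEGIN: in_txn=True, pending={}
Final committed: {a=11, b=1, d=6}

Answer: 11 1 0 6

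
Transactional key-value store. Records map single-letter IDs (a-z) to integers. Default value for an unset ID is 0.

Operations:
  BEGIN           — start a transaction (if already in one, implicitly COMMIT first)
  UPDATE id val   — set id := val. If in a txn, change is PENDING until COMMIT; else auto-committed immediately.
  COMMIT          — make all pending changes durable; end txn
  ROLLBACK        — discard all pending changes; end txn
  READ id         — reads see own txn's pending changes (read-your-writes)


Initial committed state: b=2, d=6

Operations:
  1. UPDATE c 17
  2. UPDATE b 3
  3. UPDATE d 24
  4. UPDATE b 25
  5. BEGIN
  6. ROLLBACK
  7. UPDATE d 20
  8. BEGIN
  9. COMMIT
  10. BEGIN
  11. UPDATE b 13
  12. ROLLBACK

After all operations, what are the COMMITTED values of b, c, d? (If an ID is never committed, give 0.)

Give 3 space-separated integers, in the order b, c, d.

Initial committed: {b=2, d=6}
Op 1: UPDATE c=17 (auto-commit; committed c=17)
Op 2: UPDATE b=3 (auto-commit; committed b=3)
Op 3: UPDATE d=24 (auto-commit; committed d=24)
Op 4: UPDATE b=25 (auto-commit; committed b=25)
Op 5: BEGIN: in_txn=True, pending={}
Op 6: ROLLBACK: discarded pending []; in_txn=False
Op 7: UPDATE d=20 (auto-commit; committed d=20)
Op 8: BEGIN: in_txn=True, pending={}
Op 9: COMMIT: merged [] into committed; committed now {b=25, c=17, d=20}
Op 10: BEGIN: in_txn=True, pending={}
Op 11: UPDATE b=13 (pending; pending now {b=13})
Op 12: ROLLBACK: discarded pending ['b']; in_txn=False
Final committed: {b=25, c=17, d=20}

Answer: 25 17 20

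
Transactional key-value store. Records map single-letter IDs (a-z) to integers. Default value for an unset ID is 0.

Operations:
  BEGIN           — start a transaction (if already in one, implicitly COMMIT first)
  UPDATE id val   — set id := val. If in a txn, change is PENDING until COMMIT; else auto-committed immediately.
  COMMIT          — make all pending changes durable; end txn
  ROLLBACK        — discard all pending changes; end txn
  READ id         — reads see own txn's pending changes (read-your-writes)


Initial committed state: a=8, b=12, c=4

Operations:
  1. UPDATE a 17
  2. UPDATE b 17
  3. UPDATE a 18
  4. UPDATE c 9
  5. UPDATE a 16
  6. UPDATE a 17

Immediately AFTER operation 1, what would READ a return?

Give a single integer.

Answer: 17

Derivation:
Initial committed: {a=8, b=12, c=4}
Op 1: UPDATE a=17 (auto-commit; committed a=17)
After op 1: visible(a) = 17 (pending={}, committed={a=17, b=12, c=4})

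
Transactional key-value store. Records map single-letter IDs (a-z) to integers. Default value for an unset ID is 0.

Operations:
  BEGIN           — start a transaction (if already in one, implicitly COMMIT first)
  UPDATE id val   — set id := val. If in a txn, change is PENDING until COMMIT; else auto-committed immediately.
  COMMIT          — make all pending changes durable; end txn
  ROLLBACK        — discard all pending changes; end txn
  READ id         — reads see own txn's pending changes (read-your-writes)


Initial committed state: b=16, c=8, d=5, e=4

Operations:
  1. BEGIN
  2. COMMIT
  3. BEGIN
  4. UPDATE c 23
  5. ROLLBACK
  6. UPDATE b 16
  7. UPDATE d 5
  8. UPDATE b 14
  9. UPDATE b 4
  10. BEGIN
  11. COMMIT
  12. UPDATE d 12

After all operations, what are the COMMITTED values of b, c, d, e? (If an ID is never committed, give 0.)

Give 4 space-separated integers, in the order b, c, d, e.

Answer: 4 8 12 4

Derivation:
Initial committed: {b=16, c=8, d=5, e=4}
Op 1: BEGIN: in_txn=True, pending={}
Op 2: COMMIT: merged [] into committed; committed now {b=16, c=8, d=5, e=4}
Op 3: BEGIN: in_txn=True, pending={}
Op 4: UPDATE c=23 (pending; pending now {c=23})
Op 5: ROLLBACK: discarded pending ['c']; in_txn=False
Op 6: UPDATE b=16 (auto-commit; committed b=16)
Op 7: UPDATE d=5 (auto-commit; committed d=5)
Op 8: UPDATE b=14 (auto-commit; committed b=14)
Op 9: UPDATE b=4 (auto-commit; committed b=4)
Op 10: BEGIN: in_txn=True, pending={}
Op 11: COMMIT: merged [] into committed; committed now {b=4, c=8, d=5, e=4}
Op 12: UPDATE d=12 (auto-commit; committed d=12)
Final committed: {b=4, c=8, d=12, e=4}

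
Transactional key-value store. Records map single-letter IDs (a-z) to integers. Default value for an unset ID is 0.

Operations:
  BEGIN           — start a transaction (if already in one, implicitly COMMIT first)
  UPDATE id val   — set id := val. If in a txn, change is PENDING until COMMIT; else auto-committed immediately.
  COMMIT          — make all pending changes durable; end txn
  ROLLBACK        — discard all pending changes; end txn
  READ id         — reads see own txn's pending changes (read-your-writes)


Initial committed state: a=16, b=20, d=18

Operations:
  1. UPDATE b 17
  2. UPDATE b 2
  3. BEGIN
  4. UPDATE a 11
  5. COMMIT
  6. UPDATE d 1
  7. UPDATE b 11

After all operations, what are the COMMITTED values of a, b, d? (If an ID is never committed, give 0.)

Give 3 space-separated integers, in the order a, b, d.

Initial committed: {a=16, b=20, d=18}
Op 1: UPDATE b=17 (auto-commit; committed b=17)
Op 2: UPDATE b=2 (auto-commit; committed b=2)
Op 3: BEGIN: in_txn=True, pending={}
Op 4: UPDATE a=11 (pending; pending now {a=11})
Op 5: COMMIT: merged ['a'] into committed; committed now {a=11, b=2, d=18}
Op 6: UPDATE d=1 (auto-commit; committed d=1)
Op 7: UPDATE b=11 (auto-commit; committed b=11)
Final committed: {a=11, b=11, d=1}

Answer: 11 11 1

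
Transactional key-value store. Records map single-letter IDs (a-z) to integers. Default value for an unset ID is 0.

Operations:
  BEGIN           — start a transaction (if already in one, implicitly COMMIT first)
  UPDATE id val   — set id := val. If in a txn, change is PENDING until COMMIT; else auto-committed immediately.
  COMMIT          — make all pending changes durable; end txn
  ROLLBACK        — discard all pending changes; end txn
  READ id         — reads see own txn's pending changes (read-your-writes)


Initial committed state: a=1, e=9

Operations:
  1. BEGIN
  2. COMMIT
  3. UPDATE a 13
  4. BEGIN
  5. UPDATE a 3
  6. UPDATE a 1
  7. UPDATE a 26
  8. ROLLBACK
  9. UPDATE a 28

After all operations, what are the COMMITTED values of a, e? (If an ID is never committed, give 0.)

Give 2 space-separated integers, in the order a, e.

Initial committed: {a=1, e=9}
Op 1: BEGIN: in_txn=True, pending={}
Op 2: COMMIT: merged [] into committed; committed now {a=1, e=9}
Op 3: UPDATE a=13 (auto-commit; committed a=13)
Op 4: BEGIN: in_txn=True, pending={}
Op 5: UPDATE a=3 (pending; pending now {a=3})
Op 6: UPDATE a=1 (pending; pending now {a=1})
Op 7: UPDATE a=26 (pending; pending now {a=26})
Op 8: ROLLBACK: discarded pending ['a']; in_txn=False
Op 9: UPDATE a=28 (auto-commit; committed a=28)
Final committed: {a=28, e=9}

Answer: 28 9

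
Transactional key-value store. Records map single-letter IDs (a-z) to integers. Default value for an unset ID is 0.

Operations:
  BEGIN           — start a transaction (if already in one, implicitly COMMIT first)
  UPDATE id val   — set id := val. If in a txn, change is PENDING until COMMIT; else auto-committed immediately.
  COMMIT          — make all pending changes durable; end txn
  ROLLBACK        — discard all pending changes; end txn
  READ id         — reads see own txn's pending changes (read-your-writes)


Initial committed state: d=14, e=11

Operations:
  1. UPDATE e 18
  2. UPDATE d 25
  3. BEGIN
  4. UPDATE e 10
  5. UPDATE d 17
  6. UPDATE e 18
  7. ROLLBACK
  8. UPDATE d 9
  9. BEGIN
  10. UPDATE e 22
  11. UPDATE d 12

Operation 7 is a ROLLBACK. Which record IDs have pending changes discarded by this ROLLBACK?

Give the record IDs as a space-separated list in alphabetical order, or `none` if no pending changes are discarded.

Initial committed: {d=14, e=11}
Op 1: UPDATE e=18 (auto-commit; committed e=18)
Op 2: UPDATE d=25 (auto-commit; committed d=25)
Op 3: BEGIN: in_txn=True, pending={}
Op 4: UPDATE e=10 (pending; pending now {e=10})
Op 5: UPDATE d=17 (pending; pending now {d=17, e=10})
Op 6: UPDATE e=18 (pending; pending now {d=17, e=18})
Op 7: ROLLBACK: discarded pending ['d', 'e']; in_txn=False
Op 8: UPDATE d=9 (auto-commit; committed d=9)
Op 9: BEGIN: in_txn=True, pending={}
Op 10: UPDATE e=22 (pending; pending now {e=22})
Op 11: UPDATE d=12 (pending; pending now {d=12, e=22})
ROLLBACK at op 7 discards: ['d', 'e']

Answer: d e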